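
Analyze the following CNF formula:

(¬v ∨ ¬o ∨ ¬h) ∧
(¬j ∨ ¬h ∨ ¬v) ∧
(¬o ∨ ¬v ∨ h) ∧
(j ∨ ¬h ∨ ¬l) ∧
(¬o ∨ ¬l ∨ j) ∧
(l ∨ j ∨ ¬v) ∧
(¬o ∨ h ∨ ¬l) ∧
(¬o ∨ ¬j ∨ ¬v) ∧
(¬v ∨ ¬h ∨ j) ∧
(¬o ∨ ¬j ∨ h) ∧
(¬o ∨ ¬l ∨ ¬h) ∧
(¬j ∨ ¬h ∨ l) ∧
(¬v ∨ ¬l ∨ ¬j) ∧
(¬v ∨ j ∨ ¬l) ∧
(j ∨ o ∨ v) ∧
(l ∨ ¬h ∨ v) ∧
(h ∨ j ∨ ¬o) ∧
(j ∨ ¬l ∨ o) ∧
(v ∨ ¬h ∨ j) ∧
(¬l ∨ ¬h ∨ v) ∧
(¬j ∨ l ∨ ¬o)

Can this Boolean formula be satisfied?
Yes

Yes, the formula is satisfiable.

One satisfying assignment is: l=False, h=False, o=False, v=False, j=True

Verification: With this assignment, all 21 clauses evaluate to true.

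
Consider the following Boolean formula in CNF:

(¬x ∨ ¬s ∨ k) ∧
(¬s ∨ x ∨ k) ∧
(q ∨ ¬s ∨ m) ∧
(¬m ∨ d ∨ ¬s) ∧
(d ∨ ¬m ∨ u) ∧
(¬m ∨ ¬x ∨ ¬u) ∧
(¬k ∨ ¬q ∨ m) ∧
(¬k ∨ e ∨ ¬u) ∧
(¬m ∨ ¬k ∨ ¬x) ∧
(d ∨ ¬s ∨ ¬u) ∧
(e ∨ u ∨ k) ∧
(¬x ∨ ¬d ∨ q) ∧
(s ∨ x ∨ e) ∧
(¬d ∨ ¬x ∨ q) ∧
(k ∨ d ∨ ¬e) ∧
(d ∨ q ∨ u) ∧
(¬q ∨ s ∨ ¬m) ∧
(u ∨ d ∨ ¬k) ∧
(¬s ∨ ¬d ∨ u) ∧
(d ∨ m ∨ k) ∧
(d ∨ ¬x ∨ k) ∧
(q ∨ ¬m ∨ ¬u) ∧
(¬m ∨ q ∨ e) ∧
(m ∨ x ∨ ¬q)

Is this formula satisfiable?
Yes

Yes, the formula is satisfiable.

One satisfying assignment is: u=True, d=False, s=False, x=False, e=True, q=False, m=False, k=True

Verification: With this assignment, all 24 clauses evaluate to true.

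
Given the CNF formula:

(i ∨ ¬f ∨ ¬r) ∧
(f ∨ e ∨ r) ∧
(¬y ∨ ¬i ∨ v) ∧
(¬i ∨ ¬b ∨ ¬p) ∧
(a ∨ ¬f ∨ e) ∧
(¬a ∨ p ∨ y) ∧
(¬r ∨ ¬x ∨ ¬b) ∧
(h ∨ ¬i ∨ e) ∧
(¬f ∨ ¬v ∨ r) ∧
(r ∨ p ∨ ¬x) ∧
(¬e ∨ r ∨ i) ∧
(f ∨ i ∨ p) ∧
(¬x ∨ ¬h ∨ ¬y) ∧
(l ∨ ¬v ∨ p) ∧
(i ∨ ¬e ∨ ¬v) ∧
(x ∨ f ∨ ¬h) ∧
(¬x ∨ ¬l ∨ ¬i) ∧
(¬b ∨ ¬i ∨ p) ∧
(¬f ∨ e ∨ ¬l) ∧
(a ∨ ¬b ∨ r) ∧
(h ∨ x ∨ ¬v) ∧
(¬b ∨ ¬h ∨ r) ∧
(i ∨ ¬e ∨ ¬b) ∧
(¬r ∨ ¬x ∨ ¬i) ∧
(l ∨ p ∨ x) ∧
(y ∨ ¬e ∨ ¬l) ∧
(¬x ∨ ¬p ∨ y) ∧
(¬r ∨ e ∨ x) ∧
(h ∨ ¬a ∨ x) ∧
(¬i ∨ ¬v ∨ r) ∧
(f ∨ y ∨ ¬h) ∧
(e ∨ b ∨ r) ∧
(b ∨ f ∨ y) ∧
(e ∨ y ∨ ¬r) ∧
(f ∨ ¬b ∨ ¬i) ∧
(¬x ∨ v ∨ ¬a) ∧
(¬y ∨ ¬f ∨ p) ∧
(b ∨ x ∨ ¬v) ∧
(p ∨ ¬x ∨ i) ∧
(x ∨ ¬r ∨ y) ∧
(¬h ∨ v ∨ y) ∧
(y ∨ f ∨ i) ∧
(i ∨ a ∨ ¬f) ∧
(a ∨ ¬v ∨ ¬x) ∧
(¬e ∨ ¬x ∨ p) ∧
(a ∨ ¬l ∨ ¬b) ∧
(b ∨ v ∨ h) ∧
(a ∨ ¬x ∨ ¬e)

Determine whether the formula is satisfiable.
Yes

Yes, the formula is satisfiable.

One satisfying assignment is: e=False, p=True, f=False, y=True, l=False, x=True, h=False, i=False, a=True, b=False, r=True, v=True

Verification: With this assignment, all 48 clauses evaluate to true.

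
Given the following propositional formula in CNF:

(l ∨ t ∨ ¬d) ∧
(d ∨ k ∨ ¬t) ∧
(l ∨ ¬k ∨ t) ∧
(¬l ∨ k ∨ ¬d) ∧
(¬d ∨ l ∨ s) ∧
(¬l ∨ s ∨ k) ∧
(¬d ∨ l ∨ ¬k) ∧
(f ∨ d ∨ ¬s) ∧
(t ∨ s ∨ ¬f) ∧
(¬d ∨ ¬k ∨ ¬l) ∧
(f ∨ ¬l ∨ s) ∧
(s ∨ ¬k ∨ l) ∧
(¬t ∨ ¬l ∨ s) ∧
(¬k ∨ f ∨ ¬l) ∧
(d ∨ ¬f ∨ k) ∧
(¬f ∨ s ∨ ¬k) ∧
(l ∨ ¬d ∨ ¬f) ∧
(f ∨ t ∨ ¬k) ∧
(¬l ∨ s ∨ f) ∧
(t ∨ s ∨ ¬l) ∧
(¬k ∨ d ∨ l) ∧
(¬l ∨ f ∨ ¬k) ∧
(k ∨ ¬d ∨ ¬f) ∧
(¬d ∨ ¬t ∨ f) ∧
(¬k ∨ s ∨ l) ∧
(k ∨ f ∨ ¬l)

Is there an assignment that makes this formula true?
Yes

Yes, the formula is satisfiable.

One satisfying assignment is: s=False, f=False, t=False, k=False, l=False, d=False

Verification: With this assignment, all 26 clauses evaluate to true.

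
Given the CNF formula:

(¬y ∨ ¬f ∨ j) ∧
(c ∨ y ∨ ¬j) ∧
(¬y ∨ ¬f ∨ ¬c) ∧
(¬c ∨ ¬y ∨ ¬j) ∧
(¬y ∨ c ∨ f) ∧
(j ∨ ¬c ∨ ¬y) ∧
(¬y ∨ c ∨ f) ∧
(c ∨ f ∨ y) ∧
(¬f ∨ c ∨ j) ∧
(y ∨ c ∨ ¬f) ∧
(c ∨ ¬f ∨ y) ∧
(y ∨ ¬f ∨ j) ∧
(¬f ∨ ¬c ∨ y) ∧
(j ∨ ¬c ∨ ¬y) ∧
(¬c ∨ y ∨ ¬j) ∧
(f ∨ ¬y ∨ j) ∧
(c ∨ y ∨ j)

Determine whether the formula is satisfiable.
Yes

Yes, the formula is satisfiable.

One satisfying assignment is: c=False, f=True, y=True, j=True

Verification: With this assignment, all 17 clauses evaluate to true.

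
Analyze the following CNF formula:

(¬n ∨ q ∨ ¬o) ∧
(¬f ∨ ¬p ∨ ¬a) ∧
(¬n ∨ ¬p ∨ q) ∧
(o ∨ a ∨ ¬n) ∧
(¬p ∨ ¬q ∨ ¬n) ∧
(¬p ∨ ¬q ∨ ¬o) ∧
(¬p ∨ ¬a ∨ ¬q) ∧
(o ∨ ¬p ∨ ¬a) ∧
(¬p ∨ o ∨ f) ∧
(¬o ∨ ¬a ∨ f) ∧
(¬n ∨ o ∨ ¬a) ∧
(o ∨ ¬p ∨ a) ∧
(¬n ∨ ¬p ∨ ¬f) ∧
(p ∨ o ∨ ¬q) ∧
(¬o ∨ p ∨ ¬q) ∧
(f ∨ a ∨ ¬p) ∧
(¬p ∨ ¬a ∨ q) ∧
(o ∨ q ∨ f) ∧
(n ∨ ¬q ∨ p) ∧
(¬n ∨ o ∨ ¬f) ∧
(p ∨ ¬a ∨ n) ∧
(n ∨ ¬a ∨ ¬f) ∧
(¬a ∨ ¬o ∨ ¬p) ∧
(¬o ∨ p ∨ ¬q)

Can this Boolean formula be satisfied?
Yes

Yes, the formula is satisfiable.

One satisfying assignment is: a=False, o=True, n=False, p=False, q=False, f=False

Verification: With this assignment, all 24 clauses evaluate to true.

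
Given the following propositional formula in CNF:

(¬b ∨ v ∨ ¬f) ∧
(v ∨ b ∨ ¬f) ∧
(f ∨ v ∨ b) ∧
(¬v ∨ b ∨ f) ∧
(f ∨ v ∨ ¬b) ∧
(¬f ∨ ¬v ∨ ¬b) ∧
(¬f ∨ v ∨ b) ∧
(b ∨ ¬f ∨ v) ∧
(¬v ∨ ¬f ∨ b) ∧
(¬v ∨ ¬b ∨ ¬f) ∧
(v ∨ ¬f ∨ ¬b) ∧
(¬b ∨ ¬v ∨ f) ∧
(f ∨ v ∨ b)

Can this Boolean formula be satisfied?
No

No, the formula is not satisfiable.

No assignment of truth values to the variables can make all 13 clauses true simultaneously.

The formula is UNSAT (unsatisfiable).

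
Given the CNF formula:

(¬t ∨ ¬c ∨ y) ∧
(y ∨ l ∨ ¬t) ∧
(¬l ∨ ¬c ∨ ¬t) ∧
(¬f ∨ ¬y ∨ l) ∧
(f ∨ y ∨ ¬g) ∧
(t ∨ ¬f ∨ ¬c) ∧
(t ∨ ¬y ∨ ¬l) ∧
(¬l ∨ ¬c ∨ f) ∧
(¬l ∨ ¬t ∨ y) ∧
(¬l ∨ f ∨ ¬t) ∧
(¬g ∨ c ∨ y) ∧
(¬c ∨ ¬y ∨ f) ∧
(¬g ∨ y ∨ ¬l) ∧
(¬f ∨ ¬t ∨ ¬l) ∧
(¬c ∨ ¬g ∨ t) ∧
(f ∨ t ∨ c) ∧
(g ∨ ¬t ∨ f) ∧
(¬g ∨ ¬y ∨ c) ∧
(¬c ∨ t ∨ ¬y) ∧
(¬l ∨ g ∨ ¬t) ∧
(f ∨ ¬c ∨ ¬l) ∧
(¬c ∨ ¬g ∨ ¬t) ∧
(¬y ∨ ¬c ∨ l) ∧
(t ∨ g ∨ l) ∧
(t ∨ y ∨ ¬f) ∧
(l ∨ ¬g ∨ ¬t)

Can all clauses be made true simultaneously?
No

No, the formula is not satisfiable.

No assignment of truth values to the variables can make all 26 clauses true simultaneously.

The formula is UNSAT (unsatisfiable).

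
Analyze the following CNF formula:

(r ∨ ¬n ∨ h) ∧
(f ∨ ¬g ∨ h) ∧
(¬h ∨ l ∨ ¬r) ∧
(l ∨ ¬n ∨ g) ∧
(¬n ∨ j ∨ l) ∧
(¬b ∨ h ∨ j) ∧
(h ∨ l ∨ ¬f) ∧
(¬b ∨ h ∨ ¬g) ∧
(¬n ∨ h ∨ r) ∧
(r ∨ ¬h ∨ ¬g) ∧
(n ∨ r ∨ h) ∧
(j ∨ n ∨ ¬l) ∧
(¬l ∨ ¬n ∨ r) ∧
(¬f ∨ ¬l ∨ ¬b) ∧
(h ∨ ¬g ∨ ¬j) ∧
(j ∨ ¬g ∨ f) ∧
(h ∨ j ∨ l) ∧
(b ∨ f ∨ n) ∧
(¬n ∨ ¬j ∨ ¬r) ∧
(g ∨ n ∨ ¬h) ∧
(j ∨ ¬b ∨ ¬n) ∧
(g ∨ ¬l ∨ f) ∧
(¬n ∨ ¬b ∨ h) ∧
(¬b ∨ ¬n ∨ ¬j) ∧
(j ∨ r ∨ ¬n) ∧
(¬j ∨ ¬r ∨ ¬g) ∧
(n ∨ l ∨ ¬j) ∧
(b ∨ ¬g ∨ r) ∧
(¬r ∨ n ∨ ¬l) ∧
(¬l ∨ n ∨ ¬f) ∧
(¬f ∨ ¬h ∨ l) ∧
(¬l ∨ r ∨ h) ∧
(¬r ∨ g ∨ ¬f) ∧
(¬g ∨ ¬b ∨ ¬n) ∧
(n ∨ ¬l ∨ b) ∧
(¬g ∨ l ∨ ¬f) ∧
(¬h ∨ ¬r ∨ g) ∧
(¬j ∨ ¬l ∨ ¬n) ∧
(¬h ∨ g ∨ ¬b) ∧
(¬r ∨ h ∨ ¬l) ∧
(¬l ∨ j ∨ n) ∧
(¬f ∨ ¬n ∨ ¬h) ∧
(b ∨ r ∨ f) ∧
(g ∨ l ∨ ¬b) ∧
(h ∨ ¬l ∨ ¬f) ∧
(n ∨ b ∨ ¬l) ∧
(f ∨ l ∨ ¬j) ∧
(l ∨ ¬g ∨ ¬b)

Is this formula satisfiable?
No

No, the formula is not satisfiable.

No assignment of truth values to the variables can make all 48 clauses true simultaneously.

The formula is UNSAT (unsatisfiable).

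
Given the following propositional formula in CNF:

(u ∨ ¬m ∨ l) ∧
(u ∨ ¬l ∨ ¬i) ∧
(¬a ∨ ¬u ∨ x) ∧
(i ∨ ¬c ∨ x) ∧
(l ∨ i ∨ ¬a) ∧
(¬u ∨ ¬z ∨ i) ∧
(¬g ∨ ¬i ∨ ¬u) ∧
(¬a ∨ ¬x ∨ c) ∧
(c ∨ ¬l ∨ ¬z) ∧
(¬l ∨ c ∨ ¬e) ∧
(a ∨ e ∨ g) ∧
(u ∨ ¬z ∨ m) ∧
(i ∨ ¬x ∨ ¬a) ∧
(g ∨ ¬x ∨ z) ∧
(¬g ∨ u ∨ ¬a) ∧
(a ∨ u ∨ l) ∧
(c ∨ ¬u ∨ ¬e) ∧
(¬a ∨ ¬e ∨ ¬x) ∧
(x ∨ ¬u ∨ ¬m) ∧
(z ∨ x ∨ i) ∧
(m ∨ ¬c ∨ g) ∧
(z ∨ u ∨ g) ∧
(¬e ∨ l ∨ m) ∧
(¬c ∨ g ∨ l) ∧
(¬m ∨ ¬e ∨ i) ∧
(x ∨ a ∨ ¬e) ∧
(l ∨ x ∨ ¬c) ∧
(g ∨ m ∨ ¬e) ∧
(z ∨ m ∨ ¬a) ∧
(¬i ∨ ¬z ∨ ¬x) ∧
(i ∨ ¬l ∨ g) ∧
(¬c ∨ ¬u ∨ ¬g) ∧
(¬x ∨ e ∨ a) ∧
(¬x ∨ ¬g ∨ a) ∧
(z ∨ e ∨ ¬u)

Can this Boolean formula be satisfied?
No

No, the formula is not satisfiable.

No assignment of truth values to the variables can make all 35 clauses true simultaneously.

The formula is UNSAT (unsatisfiable).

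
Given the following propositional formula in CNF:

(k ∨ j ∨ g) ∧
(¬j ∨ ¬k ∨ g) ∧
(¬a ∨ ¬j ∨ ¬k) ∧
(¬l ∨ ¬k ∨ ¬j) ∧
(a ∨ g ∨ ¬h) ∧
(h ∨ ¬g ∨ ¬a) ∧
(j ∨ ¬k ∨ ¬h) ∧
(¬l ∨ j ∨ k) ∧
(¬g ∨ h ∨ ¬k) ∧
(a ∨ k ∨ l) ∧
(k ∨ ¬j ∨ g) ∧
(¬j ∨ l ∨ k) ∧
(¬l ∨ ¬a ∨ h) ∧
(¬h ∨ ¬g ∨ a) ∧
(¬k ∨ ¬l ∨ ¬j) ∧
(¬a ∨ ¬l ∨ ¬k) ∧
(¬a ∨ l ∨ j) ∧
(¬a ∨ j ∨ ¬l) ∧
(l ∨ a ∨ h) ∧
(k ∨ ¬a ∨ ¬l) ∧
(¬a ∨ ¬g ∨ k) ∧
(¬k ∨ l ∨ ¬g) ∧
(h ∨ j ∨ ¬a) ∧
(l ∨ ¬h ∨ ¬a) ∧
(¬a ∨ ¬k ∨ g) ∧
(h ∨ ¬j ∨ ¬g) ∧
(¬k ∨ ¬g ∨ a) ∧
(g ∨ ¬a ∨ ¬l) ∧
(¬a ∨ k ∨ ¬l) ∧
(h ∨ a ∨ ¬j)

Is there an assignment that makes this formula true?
Yes

Yes, the formula is satisfiable.

One satisfying assignment is: l=True, g=False, h=False, a=False, j=False, k=True

Verification: With this assignment, all 30 clauses evaluate to true.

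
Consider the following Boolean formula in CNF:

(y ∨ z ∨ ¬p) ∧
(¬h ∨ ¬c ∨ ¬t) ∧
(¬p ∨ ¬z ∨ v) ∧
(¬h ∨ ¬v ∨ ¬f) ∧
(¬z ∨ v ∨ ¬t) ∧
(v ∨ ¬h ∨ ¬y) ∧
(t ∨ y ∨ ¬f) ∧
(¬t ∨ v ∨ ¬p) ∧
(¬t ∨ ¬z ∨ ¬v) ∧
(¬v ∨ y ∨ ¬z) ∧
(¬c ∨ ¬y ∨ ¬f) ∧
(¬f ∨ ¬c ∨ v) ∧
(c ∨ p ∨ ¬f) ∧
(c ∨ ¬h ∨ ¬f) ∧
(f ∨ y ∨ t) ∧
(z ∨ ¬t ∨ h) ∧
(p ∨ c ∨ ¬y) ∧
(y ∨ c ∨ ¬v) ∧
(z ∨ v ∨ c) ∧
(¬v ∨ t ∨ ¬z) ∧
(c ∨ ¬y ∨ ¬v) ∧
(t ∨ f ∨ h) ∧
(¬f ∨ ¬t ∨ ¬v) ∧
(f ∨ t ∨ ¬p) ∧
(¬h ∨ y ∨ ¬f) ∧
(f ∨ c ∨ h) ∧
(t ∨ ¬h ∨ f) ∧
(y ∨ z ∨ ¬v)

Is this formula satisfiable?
No

No, the formula is not satisfiable.

No assignment of truth values to the variables can make all 28 clauses true simultaneously.

The formula is UNSAT (unsatisfiable).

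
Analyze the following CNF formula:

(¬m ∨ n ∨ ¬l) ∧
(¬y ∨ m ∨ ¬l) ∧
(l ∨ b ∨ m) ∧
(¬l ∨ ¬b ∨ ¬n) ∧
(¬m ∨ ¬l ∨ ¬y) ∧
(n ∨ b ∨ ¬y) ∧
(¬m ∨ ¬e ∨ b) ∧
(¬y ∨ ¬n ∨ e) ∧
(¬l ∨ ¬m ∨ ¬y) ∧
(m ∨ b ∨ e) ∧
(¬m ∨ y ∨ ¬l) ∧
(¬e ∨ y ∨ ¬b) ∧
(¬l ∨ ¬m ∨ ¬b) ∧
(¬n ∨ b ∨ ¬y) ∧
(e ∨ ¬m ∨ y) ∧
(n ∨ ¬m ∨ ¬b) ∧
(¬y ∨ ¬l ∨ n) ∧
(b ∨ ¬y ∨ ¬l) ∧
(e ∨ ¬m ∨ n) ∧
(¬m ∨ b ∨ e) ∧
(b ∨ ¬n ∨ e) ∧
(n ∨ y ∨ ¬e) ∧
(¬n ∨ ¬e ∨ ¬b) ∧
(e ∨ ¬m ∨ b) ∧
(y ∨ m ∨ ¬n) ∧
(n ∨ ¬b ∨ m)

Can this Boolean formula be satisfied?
No

No, the formula is not satisfiable.

No assignment of truth values to the variables can make all 26 clauses true simultaneously.

The formula is UNSAT (unsatisfiable).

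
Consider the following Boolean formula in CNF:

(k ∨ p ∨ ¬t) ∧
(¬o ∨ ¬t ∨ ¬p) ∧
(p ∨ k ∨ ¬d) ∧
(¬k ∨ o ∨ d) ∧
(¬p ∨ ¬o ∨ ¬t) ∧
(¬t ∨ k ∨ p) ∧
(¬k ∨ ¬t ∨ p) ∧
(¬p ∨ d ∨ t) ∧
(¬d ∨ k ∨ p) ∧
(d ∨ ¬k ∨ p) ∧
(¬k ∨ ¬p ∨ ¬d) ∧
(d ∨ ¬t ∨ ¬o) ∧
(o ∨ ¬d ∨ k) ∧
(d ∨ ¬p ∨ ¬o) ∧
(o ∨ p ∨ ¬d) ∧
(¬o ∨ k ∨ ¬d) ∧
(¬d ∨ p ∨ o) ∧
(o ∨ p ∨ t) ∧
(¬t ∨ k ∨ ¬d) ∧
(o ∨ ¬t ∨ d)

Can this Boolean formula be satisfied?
Yes

Yes, the formula is satisfiable.

One satisfying assignment is: t=False, k=False, o=True, d=False, p=False

Verification: With this assignment, all 20 clauses evaluate to true.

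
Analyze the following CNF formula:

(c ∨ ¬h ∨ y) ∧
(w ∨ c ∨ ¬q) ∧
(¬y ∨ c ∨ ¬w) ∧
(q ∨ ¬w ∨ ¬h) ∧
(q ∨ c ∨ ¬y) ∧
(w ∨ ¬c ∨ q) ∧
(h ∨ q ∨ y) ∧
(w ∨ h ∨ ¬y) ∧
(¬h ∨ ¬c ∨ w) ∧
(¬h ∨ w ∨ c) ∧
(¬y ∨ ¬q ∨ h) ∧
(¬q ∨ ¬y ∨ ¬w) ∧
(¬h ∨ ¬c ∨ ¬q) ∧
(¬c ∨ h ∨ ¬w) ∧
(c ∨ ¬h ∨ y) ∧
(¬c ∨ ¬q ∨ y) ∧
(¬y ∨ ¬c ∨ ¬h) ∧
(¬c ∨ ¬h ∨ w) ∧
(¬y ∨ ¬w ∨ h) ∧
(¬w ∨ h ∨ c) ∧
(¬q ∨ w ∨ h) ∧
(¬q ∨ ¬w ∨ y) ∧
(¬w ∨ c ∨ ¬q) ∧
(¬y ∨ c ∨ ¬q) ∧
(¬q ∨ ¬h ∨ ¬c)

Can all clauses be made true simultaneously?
No

No, the formula is not satisfiable.

No assignment of truth values to the variables can make all 25 clauses true simultaneously.

The formula is UNSAT (unsatisfiable).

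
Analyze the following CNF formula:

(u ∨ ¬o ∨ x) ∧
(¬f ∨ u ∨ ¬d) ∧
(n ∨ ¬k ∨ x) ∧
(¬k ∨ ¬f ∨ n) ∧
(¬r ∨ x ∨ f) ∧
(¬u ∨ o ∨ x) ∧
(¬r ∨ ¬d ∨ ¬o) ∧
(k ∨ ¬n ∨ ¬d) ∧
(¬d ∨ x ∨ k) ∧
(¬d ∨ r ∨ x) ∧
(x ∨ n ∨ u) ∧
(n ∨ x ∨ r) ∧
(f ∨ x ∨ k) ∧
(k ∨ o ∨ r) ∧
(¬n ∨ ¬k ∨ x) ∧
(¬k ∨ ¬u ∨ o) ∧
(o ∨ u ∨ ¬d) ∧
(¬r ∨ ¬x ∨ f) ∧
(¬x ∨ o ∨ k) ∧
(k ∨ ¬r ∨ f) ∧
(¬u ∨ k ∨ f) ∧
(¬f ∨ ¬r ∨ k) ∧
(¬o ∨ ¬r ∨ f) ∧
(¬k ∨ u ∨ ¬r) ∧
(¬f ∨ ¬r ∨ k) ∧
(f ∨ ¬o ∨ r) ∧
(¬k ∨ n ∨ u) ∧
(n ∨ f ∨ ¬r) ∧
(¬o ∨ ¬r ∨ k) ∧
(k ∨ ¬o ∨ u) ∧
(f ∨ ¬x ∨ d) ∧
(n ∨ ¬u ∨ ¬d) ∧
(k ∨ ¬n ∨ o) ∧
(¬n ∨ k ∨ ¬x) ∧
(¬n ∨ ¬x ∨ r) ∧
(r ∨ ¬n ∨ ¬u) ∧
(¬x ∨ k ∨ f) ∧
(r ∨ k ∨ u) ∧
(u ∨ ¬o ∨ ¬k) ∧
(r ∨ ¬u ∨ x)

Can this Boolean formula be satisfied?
Yes

Yes, the formula is satisfiable.

One satisfying assignment is: x=True, n=False, k=False, u=True, o=True, d=False, f=True, r=False

Verification: With this assignment, all 40 clauses evaluate to true.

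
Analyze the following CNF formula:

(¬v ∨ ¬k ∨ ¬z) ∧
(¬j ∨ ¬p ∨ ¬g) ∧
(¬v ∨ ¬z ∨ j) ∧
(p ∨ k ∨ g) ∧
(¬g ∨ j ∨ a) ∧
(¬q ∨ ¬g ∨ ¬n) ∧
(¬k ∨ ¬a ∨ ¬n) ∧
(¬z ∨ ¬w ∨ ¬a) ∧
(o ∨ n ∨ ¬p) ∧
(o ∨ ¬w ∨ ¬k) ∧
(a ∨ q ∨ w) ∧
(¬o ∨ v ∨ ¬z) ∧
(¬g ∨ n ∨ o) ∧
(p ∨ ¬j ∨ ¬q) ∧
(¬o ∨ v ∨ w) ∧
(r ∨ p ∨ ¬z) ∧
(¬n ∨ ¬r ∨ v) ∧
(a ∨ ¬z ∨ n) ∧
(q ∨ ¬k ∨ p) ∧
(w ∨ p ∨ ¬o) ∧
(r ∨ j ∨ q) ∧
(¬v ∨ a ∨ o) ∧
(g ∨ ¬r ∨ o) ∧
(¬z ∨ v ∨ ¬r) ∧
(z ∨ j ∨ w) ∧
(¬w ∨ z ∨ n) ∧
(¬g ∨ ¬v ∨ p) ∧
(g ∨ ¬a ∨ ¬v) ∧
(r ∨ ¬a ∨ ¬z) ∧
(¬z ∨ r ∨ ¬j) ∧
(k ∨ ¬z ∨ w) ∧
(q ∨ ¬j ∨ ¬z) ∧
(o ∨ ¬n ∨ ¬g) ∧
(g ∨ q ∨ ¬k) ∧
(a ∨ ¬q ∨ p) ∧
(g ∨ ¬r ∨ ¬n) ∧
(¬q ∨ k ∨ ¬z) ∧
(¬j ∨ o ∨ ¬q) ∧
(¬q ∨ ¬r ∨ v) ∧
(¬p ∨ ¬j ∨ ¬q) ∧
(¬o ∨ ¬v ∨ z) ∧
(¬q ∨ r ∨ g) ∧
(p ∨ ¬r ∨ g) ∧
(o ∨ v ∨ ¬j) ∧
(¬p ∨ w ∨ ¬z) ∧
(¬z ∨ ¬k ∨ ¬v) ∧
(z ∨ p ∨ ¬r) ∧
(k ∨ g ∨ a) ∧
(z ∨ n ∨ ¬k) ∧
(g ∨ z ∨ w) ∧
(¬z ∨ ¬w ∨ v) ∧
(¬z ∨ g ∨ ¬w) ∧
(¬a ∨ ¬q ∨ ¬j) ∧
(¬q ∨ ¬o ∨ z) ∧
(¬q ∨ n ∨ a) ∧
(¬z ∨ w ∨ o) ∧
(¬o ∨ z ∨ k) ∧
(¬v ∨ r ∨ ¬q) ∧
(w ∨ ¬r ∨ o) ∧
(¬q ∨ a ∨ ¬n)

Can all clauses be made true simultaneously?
No

No, the formula is not satisfiable.

No assignment of truth values to the variables can make all 60 clauses true simultaneously.

The formula is UNSAT (unsatisfiable).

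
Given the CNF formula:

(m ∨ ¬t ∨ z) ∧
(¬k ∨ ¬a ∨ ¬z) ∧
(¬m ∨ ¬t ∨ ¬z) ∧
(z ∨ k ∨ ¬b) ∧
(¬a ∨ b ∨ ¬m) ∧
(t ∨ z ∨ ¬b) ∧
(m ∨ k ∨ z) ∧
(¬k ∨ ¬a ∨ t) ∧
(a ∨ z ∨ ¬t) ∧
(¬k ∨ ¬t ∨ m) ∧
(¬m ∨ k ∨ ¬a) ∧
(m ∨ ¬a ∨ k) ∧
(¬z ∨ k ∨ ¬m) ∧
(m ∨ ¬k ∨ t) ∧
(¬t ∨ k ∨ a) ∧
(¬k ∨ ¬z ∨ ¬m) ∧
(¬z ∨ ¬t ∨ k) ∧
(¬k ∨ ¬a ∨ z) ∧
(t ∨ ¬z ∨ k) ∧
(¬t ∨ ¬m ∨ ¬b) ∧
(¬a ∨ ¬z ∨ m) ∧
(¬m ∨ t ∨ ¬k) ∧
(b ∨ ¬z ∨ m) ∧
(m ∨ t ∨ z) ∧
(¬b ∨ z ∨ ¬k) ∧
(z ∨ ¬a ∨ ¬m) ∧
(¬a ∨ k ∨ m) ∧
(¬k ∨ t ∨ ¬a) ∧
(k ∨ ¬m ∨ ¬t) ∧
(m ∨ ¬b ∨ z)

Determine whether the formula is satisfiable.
Yes

Yes, the formula is satisfiable.

One satisfying assignment is: a=False, b=False, k=False, m=True, z=False, t=False

Verification: With this assignment, all 30 clauses evaluate to true.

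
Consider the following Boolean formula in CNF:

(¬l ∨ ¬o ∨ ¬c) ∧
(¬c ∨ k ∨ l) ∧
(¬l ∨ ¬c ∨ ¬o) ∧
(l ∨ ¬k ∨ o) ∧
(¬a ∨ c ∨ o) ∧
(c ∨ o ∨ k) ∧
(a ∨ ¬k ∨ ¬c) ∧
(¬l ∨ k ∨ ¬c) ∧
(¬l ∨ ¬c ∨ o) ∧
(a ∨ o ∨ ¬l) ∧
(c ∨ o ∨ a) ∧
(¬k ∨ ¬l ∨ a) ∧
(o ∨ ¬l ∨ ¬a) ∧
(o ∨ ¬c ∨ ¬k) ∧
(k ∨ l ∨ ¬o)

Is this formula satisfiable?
Yes

Yes, the formula is satisfiable.

One satisfying assignment is: k=False, l=True, o=True, a=False, c=False

Verification: With this assignment, all 15 clauses evaluate to true.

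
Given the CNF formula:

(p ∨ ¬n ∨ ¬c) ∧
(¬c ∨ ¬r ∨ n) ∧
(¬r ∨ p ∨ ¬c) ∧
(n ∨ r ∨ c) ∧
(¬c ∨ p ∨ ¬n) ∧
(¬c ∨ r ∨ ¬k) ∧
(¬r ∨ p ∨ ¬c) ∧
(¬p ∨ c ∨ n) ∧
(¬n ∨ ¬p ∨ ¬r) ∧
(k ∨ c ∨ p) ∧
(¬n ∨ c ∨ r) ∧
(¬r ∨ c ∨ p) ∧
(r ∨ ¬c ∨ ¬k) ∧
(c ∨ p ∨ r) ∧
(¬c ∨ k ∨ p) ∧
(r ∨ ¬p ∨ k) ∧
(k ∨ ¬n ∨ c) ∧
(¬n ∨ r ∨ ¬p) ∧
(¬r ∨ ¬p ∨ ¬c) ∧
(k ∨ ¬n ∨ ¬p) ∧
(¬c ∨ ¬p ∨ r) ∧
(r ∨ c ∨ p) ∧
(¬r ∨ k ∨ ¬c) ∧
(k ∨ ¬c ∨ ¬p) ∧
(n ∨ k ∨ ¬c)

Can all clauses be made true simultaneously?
No

No, the formula is not satisfiable.

No assignment of truth values to the variables can make all 25 clauses true simultaneously.

The formula is UNSAT (unsatisfiable).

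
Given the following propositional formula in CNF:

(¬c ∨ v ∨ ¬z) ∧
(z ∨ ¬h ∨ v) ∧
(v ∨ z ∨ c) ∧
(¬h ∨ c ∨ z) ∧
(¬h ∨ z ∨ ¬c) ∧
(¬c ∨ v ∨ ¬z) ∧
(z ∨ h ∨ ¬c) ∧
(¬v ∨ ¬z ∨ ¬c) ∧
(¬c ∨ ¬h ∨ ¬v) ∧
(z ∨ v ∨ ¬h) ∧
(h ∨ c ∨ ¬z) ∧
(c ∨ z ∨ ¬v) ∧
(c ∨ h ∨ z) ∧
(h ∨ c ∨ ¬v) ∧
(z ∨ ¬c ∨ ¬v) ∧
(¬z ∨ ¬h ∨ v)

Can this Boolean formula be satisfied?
Yes

Yes, the formula is satisfiable.

One satisfying assignment is: h=True, v=True, c=False, z=True

Verification: With this assignment, all 16 clauses evaluate to true.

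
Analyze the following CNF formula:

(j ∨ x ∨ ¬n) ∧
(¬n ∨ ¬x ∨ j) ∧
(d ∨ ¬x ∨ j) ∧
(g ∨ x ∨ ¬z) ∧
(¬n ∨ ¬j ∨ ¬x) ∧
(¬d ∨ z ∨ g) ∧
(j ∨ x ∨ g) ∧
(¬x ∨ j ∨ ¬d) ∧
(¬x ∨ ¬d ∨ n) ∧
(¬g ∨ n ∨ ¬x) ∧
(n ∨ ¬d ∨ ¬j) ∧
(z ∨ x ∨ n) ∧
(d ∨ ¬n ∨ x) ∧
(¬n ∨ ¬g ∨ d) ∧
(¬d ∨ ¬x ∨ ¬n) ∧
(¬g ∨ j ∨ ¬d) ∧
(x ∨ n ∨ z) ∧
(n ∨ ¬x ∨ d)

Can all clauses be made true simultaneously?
Yes

Yes, the formula is satisfiable.

One satisfying assignment is: n=False, x=False, g=True, z=True, d=False, j=False

Verification: With this assignment, all 18 clauses evaluate to true.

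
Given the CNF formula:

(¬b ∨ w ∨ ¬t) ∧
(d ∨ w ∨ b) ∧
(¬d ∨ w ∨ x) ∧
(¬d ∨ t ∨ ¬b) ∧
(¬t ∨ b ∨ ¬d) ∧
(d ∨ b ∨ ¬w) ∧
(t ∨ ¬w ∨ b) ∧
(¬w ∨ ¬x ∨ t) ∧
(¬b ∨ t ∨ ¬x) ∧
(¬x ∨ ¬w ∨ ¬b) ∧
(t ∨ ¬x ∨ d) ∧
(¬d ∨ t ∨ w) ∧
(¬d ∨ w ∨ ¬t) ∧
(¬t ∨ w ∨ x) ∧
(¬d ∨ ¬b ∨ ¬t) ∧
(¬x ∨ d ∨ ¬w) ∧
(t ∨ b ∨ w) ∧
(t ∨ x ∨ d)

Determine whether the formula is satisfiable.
Yes

Yes, the formula is satisfiable.

One satisfying assignment is: x=False, b=True, d=False, w=True, t=True

Verification: With this assignment, all 18 clauses evaluate to true.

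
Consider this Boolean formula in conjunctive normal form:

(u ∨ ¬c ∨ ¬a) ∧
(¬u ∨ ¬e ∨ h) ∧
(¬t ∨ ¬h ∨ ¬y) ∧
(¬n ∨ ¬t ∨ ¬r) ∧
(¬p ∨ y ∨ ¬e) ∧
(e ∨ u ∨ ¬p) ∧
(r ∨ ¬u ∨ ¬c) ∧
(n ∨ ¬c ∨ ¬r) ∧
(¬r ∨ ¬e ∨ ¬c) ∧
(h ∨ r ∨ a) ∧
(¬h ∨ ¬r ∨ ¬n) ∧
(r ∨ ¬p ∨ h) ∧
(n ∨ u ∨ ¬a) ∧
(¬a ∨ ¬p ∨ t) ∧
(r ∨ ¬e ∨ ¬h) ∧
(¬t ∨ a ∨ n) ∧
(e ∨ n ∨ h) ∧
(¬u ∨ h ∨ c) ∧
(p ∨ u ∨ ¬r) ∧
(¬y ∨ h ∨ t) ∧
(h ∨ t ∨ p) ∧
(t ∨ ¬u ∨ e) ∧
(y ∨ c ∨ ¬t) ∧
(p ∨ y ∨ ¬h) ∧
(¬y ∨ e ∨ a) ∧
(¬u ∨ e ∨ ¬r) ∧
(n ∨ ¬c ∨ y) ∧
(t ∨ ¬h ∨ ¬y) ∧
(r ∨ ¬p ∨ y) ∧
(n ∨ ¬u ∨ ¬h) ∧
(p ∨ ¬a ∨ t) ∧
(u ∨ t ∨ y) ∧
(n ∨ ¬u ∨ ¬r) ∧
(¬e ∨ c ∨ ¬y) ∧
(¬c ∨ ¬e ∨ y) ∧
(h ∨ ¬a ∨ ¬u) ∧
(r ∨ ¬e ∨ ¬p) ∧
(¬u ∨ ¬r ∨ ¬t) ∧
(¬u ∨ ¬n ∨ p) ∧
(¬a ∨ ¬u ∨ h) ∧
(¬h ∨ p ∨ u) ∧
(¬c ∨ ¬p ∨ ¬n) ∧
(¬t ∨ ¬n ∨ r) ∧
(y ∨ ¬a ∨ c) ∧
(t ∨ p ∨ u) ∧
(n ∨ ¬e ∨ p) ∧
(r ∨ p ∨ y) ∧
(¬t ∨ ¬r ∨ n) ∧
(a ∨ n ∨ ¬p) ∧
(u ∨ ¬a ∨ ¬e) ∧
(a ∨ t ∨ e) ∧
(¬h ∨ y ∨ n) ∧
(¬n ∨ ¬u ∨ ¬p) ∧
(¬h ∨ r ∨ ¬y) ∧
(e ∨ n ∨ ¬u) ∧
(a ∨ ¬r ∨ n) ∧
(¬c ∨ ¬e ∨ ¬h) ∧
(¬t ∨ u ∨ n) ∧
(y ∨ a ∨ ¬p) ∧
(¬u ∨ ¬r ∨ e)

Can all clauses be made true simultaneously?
No

No, the formula is not satisfiable.

No assignment of truth values to the variables can make all 60 clauses true simultaneously.

The formula is UNSAT (unsatisfiable).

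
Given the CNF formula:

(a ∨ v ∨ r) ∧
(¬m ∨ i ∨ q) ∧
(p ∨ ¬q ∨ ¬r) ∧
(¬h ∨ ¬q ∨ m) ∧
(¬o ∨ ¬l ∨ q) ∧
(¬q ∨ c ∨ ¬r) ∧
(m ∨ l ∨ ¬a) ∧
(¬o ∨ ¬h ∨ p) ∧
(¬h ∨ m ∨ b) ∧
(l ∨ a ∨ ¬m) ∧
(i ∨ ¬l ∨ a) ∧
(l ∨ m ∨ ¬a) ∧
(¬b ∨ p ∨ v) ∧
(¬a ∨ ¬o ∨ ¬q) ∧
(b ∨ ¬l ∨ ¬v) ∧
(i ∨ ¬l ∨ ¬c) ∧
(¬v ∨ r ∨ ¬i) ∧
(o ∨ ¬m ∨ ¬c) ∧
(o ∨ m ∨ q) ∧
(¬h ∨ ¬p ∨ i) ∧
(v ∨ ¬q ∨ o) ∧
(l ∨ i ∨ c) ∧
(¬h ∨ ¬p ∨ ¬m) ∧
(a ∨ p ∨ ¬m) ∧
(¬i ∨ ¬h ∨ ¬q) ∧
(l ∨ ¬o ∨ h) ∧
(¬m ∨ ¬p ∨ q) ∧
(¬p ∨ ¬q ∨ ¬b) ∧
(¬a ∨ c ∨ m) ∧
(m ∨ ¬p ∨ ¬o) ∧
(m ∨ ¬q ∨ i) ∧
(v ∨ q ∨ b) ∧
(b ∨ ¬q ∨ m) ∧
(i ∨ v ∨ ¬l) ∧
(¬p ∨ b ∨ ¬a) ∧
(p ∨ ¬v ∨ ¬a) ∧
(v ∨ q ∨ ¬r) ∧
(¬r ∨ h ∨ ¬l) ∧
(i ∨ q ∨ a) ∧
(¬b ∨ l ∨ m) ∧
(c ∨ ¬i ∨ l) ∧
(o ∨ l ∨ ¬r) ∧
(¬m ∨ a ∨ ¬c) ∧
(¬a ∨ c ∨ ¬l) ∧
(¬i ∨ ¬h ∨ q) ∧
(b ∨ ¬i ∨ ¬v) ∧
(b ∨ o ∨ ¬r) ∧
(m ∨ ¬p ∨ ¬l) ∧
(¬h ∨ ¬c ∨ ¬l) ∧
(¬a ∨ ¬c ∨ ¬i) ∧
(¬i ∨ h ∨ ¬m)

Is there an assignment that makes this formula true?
No

No, the formula is not satisfiable.

No assignment of truth values to the variables can make all 51 clauses true simultaneously.

The formula is UNSAT (unsatisfiable).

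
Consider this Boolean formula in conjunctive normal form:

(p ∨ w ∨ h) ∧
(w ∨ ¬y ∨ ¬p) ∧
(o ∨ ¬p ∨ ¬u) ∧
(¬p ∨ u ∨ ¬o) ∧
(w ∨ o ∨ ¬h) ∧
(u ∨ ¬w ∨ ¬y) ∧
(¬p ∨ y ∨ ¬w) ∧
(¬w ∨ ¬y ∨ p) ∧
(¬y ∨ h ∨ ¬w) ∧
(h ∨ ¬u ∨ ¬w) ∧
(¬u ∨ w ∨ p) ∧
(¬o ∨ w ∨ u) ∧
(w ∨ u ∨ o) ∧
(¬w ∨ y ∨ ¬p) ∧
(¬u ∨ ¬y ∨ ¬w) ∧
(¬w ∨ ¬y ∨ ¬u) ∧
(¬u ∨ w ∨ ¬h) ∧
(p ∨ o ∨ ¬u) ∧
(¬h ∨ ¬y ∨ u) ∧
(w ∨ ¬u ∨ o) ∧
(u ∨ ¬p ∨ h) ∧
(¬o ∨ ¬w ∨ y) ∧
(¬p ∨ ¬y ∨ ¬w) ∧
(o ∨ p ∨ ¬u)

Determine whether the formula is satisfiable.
Yes

Yes, the formula is satisfiable.

One satisfying assignment is: u=False, y=False, p=False, o=False, w=True, h=False

Verification: With this assignment, all 24 clauses evaluate to true.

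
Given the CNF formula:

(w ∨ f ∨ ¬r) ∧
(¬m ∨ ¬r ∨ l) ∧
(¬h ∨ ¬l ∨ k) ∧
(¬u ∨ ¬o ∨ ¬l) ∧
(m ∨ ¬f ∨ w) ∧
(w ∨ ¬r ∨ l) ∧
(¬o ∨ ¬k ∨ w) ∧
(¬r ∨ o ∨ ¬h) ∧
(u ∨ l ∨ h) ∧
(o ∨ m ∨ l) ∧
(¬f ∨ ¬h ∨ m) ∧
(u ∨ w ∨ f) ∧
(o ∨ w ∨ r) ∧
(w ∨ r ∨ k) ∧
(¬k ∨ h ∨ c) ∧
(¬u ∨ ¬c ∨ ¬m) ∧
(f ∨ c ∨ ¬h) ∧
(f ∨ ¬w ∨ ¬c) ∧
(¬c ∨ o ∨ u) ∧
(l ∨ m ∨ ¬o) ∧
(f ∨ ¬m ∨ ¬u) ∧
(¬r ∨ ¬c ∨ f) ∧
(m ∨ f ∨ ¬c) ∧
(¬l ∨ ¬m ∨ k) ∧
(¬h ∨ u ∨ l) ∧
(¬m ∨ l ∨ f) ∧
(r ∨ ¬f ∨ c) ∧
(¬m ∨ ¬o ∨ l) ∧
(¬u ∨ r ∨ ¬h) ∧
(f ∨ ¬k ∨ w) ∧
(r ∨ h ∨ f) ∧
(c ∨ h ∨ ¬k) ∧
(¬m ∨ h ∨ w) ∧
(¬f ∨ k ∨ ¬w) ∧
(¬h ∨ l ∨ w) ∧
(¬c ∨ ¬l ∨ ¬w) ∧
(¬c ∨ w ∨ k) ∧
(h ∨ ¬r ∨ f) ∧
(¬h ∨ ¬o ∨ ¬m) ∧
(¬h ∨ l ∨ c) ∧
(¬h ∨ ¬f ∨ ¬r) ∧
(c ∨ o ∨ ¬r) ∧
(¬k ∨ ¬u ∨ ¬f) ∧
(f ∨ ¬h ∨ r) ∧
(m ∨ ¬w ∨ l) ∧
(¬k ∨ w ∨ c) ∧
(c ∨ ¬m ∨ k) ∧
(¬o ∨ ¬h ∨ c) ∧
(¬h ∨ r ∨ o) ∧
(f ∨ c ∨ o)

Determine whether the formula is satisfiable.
No

No, the formula is not satisfiable.

No assignment of truth values to the variables can make all 50 clauses true simultaneously.

The formula is UNSAT (unsatisfiable).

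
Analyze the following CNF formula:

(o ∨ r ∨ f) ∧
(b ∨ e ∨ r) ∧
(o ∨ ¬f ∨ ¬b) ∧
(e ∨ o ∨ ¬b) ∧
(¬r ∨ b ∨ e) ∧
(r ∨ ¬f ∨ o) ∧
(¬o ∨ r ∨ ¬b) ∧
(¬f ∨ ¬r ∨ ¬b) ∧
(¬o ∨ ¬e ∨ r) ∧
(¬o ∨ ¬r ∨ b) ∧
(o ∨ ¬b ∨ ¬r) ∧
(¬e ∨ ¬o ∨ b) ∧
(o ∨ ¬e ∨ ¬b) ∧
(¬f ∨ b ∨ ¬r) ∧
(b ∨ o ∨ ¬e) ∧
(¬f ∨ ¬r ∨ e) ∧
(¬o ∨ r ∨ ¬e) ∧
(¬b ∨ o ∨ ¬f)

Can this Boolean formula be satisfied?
Yes

Yes, the formula is satisfiable.

One satisfying assignment is: e=False, o=True, r=True, f=False, b=True

Verification: With this assignment, all 18 clauses evaluate to true.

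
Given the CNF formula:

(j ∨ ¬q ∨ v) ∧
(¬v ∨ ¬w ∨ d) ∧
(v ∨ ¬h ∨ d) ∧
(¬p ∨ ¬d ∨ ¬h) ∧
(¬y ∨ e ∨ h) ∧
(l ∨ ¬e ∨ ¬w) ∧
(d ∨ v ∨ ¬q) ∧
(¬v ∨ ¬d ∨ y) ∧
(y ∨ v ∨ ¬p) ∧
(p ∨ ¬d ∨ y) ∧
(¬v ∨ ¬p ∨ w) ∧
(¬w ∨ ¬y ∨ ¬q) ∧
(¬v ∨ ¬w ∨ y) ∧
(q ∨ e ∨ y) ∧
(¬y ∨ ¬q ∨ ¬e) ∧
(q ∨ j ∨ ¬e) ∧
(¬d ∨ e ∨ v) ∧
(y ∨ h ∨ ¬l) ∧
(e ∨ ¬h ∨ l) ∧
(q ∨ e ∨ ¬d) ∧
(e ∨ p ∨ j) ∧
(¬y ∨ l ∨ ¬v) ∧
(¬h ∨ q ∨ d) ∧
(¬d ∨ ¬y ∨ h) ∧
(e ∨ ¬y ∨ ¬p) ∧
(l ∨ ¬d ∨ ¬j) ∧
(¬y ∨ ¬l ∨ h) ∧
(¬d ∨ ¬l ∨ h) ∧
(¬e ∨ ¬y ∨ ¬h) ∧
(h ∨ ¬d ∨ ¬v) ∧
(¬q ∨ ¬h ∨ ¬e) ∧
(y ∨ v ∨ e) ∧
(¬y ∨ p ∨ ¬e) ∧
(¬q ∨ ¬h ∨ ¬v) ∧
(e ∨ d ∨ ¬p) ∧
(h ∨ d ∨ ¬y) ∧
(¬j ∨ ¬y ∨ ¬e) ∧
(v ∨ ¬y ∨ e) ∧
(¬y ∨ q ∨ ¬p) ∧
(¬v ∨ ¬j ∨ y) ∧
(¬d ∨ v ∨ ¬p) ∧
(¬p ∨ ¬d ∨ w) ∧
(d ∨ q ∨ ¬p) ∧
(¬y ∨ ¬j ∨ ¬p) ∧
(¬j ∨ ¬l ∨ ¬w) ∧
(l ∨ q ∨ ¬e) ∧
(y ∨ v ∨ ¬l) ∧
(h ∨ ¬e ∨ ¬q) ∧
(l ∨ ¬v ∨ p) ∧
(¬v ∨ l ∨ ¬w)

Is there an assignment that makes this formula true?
No

No, the formula is not satisfiable.

No assignment of truth values to the variables can make all 50 clauses true simultaneously.

The formula is UNSAT (unsatisfiable).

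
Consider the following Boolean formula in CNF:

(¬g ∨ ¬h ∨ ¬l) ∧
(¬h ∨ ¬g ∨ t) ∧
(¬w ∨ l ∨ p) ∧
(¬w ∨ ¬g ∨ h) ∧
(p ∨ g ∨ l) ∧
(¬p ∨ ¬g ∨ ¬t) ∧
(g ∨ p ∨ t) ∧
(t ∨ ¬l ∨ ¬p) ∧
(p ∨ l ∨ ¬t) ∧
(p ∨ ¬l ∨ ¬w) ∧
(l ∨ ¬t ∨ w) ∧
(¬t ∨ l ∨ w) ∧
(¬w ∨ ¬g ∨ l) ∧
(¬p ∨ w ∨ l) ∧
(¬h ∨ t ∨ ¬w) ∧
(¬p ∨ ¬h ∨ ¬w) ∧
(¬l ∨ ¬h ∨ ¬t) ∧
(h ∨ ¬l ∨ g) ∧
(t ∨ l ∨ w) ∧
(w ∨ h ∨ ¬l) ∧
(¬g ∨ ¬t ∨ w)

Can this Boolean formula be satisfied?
Yes

Yes, the formula is satisfiable.

One satisfying assignment is: t=False, l=False, h=False, p=True, w=True, g=False

Verification: With this assignment, all 21 clauses evaluate to true.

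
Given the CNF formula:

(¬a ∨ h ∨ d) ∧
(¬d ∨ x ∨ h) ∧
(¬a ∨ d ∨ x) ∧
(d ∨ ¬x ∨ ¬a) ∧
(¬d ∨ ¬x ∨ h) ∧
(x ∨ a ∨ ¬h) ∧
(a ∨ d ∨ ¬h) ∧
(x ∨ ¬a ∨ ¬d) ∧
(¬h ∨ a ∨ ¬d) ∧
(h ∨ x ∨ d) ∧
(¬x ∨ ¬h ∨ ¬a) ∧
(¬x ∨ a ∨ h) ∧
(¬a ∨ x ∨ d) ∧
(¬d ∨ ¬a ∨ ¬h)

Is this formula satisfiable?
No

No, the formula is not satisfiable.

No assignment of truth values to the variables can make all 14 clauses true simultaneously.

The formula is UNSAT (unsatisfiable).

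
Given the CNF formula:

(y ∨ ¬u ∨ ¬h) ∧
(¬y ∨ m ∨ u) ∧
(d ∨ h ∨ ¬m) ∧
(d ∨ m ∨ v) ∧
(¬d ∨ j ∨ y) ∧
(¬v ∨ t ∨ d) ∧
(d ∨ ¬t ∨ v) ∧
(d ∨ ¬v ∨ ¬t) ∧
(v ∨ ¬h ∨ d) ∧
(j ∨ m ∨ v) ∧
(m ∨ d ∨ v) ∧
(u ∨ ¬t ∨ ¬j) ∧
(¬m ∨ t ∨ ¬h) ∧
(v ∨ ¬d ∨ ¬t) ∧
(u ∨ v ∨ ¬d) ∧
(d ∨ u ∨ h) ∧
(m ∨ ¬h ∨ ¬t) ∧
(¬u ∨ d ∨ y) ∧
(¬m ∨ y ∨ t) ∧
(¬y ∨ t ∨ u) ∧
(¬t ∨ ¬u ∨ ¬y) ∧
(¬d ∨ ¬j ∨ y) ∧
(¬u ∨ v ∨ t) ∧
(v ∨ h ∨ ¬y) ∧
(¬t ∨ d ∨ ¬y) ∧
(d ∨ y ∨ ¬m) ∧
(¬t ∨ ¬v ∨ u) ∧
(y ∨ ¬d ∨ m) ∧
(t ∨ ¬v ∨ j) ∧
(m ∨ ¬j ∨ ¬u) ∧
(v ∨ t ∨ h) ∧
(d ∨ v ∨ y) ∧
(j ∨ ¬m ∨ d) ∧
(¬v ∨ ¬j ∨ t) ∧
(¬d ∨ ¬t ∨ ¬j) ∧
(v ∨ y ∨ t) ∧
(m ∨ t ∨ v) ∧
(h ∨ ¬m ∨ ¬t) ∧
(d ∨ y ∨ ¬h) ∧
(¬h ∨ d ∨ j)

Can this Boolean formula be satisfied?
No

No, the formula is not satisfiable.

No assignment of truth values to the variables can make all 40 clauses true simultaneously.

The formula is UNSAT (unsatisfiable).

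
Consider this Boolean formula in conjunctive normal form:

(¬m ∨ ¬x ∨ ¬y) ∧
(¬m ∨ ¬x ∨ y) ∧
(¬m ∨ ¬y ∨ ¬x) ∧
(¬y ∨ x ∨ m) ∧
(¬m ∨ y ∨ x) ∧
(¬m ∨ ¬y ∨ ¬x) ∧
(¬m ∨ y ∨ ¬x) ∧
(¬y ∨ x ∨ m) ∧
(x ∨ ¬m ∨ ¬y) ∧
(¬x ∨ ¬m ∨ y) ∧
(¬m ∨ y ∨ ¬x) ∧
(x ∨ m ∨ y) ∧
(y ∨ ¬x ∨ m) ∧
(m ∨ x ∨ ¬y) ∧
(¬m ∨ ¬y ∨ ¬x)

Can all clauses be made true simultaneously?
Yes

Yes, the formula is satisfiable.

One satisfying assignment is: m=False, y=True, x=True

Verification: With this assignment, all 15 clauses evaluate to true.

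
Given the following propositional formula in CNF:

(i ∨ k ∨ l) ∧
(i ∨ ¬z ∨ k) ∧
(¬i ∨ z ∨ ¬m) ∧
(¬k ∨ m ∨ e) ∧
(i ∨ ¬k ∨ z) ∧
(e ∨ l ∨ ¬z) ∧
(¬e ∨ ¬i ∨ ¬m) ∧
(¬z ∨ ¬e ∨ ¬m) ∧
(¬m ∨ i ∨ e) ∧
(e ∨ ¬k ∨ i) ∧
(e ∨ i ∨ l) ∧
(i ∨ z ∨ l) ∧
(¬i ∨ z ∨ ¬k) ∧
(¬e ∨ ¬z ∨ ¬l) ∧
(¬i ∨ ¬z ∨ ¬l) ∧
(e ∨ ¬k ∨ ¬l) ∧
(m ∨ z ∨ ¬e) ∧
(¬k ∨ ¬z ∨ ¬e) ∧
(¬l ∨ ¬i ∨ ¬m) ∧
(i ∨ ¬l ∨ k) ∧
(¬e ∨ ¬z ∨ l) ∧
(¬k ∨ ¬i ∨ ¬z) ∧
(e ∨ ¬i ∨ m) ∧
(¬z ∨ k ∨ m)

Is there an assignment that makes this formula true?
No

No, the formula is not satisfiable.

No assignment of truth values to the variables can make all 24 clauses true simultaneously.

The formula is UNSAT (unsatisfiable).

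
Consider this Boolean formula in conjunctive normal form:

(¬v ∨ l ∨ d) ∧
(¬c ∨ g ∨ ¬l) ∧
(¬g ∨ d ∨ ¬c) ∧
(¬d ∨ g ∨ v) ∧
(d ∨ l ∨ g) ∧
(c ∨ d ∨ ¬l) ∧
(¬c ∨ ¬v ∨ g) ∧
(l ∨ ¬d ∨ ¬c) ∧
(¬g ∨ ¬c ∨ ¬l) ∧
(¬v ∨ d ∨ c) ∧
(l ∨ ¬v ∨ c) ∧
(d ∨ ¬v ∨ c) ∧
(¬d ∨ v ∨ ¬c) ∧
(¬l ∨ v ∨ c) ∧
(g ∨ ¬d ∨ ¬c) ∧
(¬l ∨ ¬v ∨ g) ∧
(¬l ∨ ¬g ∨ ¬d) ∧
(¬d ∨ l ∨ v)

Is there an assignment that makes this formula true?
Yes

Yes, the formula is satisfiable.

One satisfying assignment is: l=False, v=False, d=False, c=False, g=True

Verification: With this assignment, all 18 clauses evaluate to true.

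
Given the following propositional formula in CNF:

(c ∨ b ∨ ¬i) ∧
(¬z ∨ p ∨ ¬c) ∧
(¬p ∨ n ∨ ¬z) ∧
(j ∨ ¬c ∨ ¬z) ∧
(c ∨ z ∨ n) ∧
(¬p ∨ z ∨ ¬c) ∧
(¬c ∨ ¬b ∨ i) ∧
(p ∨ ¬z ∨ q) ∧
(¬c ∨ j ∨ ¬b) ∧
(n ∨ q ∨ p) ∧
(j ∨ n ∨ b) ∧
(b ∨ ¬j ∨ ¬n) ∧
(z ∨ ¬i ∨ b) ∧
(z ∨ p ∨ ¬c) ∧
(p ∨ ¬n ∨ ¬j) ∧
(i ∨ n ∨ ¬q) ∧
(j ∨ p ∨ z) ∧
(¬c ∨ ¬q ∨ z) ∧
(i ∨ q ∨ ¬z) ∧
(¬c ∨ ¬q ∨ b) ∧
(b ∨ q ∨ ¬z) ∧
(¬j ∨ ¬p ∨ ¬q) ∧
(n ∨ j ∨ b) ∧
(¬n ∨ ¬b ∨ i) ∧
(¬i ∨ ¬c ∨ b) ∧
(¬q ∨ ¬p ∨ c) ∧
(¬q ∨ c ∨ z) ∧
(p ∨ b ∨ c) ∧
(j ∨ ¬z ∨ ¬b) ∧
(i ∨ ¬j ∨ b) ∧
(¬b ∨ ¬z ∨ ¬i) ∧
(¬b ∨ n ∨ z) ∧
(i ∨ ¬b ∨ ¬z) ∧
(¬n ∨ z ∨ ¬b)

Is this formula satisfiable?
Yes

Yes, the formula is satisfiable.

One satisfying assignment is: i=False, z=False, c=False, q=False, p=True, n=True, j=False, b=False

Verification: With this assignment, all 34 clauses evaluate to true.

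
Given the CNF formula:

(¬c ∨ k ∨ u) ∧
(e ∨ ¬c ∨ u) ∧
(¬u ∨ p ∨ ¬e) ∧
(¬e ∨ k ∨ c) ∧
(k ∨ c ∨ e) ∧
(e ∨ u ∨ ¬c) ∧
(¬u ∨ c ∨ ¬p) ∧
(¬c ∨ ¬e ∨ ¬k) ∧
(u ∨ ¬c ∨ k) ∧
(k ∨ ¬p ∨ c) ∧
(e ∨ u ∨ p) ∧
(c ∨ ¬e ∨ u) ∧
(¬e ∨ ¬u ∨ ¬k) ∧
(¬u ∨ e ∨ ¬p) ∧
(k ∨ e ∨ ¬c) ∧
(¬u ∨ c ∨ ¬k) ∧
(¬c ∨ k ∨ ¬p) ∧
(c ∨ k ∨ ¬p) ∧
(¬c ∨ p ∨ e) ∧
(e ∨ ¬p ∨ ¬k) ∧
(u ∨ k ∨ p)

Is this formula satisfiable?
No

No, the formula is not satisfiable.

No assignment of truth values to the variables can make all 21 clauses true simultaneously.

The formula is UNSAT (unsatisfiable).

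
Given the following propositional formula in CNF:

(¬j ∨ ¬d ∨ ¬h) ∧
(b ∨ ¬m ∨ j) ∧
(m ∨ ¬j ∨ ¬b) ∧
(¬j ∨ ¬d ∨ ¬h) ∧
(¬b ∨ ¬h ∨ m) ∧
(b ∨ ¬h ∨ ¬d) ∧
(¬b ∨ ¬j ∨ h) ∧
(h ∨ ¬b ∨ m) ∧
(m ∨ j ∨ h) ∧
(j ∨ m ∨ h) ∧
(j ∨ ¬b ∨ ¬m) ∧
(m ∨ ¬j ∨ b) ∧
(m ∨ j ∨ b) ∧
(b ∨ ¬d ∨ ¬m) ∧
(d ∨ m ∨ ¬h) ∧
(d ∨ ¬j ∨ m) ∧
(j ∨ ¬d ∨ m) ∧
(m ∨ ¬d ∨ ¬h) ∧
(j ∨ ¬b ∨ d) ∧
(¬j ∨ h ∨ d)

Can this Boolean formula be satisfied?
Yes

Yes, the formula is satisfiable.

One satisfying assignment is: b=False, h=True, d=False, j=True, m=True

Verification: With this assignment, all 20 clauses evaluate to true.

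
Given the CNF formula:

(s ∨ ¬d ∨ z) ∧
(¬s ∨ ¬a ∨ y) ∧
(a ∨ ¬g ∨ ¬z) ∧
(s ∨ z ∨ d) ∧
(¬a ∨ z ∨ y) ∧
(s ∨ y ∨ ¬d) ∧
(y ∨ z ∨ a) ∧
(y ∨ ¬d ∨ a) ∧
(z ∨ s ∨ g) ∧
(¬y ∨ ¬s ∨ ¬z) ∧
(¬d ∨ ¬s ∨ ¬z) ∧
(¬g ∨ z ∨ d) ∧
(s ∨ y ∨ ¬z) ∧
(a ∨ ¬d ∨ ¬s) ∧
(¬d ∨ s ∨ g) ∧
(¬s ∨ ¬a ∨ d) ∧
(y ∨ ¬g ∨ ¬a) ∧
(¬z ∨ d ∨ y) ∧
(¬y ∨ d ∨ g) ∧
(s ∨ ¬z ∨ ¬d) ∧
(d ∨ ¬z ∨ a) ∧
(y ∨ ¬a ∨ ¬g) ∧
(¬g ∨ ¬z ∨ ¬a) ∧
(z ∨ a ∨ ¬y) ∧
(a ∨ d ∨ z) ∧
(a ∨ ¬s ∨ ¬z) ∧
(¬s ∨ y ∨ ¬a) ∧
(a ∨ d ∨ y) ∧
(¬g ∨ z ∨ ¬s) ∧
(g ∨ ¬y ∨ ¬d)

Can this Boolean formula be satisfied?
No

No, the formula is not satisfiable.

No assignment of truth values to the variables can make all 30 clauses true simultaneously.

The formula is UNSAT (unsatisfiable).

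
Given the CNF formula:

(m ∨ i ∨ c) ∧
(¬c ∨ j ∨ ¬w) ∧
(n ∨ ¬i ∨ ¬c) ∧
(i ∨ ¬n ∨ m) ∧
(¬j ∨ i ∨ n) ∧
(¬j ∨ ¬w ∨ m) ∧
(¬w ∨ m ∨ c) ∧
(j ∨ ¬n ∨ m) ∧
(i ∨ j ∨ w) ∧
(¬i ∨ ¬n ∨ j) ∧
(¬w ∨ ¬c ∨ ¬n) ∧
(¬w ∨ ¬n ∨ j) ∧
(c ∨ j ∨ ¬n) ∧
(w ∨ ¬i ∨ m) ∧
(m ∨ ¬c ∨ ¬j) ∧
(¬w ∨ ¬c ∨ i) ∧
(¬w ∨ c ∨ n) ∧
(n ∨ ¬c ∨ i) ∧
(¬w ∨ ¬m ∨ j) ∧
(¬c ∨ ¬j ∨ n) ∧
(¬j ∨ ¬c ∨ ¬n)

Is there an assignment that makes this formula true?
Yes

Yes, the formula is satisfiable.

One satisfying assignment is: c=False, m=True, n=False, j=False, w=False, i=True

Verification: With this assignment, all 21 clauses evaluate to true.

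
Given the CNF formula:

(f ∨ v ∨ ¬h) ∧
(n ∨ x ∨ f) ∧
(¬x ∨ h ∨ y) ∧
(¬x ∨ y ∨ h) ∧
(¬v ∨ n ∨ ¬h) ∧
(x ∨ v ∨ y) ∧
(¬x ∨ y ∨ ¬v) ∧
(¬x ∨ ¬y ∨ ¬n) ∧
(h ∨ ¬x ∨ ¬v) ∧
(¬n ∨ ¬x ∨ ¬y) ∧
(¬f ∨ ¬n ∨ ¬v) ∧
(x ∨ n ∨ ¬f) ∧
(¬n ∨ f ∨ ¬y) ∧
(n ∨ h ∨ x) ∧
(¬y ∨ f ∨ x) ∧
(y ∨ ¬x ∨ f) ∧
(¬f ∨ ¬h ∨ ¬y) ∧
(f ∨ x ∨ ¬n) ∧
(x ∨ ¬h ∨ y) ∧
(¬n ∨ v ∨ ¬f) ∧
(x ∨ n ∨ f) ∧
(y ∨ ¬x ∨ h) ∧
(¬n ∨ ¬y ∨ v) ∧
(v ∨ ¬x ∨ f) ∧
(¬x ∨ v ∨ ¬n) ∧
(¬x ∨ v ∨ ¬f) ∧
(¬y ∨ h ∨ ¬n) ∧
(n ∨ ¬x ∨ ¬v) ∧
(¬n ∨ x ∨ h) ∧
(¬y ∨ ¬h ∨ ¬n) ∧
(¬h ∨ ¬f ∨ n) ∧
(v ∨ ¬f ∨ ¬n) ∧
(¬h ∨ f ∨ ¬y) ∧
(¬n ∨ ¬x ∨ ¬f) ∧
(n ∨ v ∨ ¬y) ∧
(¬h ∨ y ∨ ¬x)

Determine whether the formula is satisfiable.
No

No, the formula is not satisfiable.

No assignment of truth values to the variables can make all 36 clauses true simultaneously.

The formula is UNSAT (unsatisfiable).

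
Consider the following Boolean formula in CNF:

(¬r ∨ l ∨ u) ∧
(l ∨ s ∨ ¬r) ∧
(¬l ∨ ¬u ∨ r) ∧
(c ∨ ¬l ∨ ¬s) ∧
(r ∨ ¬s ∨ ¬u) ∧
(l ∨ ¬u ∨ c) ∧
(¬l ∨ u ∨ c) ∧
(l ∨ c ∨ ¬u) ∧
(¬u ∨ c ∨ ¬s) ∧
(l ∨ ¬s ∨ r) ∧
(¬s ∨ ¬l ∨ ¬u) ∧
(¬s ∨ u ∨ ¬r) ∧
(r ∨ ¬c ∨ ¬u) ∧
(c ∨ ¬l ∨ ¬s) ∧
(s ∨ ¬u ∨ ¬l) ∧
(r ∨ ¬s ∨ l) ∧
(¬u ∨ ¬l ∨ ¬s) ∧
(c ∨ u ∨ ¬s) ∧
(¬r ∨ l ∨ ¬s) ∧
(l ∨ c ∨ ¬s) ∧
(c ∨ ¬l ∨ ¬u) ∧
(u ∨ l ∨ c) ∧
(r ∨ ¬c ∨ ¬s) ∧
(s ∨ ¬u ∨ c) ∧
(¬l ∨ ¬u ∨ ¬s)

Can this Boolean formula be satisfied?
Yes

Yes, the formula is satisfiable.

One satisfying assignment is: r=False, s=False, l=False, c=True, u=False

Verification: With this assignment, all 25 clauses evaluate to true.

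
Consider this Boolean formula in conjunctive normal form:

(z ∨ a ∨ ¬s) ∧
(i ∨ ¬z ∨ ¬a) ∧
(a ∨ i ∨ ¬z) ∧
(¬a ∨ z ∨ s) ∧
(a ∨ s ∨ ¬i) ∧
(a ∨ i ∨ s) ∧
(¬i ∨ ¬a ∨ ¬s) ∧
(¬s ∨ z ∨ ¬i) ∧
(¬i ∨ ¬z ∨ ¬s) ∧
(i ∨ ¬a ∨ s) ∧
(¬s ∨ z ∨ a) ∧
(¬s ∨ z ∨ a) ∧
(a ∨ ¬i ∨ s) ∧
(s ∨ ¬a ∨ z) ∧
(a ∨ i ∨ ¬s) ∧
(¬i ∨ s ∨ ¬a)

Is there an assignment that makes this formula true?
Yes

Yes, the formula is satisfiable.

One satisfying assignment is: z=False, i=False, a=True, s=True

Verification: With this assignment, all 16 clauses evaluate to true.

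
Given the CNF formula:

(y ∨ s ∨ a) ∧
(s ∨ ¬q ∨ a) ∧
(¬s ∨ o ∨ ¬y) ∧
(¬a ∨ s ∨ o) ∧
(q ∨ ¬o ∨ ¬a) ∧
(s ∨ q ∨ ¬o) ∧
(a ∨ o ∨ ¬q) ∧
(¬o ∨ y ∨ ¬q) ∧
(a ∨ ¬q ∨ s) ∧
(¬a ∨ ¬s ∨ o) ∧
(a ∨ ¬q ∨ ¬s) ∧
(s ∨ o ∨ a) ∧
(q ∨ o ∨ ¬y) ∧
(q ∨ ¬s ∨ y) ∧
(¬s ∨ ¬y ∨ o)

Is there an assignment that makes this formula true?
Yes

Yes, the formula is satisfiable.

One satisfying assignment is: q=True, a=True, o=True, s=False, y=True

Verification: With this assignment, all 15 clauses evaluate to true.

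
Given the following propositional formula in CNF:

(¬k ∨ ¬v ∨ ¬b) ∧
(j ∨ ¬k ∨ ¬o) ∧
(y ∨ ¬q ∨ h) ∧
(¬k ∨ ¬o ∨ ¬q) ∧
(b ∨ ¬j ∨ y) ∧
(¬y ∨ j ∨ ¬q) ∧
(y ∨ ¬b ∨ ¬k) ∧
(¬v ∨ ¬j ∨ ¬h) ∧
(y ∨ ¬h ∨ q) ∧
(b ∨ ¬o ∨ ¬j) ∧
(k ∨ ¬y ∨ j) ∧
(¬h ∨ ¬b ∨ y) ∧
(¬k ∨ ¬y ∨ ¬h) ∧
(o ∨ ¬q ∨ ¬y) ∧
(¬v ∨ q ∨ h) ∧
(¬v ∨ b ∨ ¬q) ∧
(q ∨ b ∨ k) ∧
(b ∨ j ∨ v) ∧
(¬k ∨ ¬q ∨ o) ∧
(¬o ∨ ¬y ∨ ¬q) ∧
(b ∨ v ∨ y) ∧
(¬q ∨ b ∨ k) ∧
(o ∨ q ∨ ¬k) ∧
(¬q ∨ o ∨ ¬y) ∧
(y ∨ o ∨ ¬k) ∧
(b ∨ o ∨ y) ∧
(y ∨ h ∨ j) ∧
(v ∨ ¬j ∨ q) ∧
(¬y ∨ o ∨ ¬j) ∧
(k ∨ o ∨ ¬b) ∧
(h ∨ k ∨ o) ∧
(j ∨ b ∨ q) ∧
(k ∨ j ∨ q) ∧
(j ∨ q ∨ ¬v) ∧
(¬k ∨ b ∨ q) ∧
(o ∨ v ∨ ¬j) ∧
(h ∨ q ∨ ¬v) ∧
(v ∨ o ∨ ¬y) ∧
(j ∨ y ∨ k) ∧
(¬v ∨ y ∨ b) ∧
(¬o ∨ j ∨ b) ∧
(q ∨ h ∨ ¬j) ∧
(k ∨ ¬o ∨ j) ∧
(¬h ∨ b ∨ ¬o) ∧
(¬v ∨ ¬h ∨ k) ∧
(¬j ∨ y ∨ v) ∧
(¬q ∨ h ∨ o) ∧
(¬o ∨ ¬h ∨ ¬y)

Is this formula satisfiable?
No

No, the formula is not satisfiable.

No assignment of truth values to the variables can make all 48 clauses true simultaneously.

The formula is UNSAT (unsatisfiable).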